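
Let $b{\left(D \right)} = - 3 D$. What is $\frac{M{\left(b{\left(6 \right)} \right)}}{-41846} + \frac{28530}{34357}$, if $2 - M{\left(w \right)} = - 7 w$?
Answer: $\frac{599063324}{718851511} \approx 0.83336$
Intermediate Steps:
$M{\left(w \right)} = 2 + 7 w$ ($M{\left(w \right)} = 2 - - 7 w = 2 + 7 w$)
$\frac{M{\left(b{\left(6 \right)} \right)}}{-41846} + \frac{28530}{34357} = \frac{2 + 7 \left(\left(-3\right) 6\right)}{-41846} + \frac{28530}{34357} = \left(2 + 7 \left(-18\right)\right) \left(- \frac{1}{41846}\right) + 28530 \cdot \frac{1}{34357} = \left(2 - 126\right) \left(- \frac{1}{41846}\right) + \frac{28530}{34357} = \left(-124\right) \left(- \frac{1}{41846}\right) + \frac{28530}{34357} = \frac{62}{20923} + \frac{28530}{34357} = \frac{599063324}{718851511}$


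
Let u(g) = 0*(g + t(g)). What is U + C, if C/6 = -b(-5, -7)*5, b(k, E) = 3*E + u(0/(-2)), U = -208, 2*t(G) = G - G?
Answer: 422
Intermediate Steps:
t(G) = 0 (t(G) = (G - G)/2 = (½)*0 = 0)
u(g) = 0 (u(g) = 0*(g + 0) = 0*g = 0)
b(k, E) = 3*E (b(k, E) = 3*E + 0 = 3*E)
C = 630 (C = 6*(-3*(-7)*5) = 6*(-1*(-21)*5) = 6*(21*5) = 6*105 = 630)
U + C = -208 + 630 = 422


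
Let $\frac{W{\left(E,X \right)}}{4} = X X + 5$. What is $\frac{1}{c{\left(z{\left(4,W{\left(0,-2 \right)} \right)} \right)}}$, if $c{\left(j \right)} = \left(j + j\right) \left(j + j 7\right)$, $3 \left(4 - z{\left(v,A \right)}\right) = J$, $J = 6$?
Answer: $\frac{1}{64} \approx 0.015625$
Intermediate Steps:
$W{\left(E,X \right)} = 20 + 4 X^{2}$ ($W{\left(E,X \right)} = 4 \left(X X + 5\right) = 4 \left(X^{2} + 5\right) = 4 \left(5 + X^{2}\right) = 20 + 4 X^{2}$)
$z{\left(v,A \right)} = 2$ ($z{\left(v,A \right)} = 4 - 2 = 2$)
$c{\left(j \right)} = 16 j^{2}$ ($c{\left(j \right)} = 2 j \left(j + 7 j\right) = 2 j 8 j = 16 j^{2}$)
$\frac{1}{c{\left(z{\left(4,W{\left(0,-2 \right)} \right)} \right)}} = \frac{1}{16 \cdot 2^{2}} = \frac{1}{16 \cdot 4} = \frac{1}{64}$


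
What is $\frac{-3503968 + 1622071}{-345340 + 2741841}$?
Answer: $- \frac{1881897}{2396501} \approx -0.78527$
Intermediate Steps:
$\frac{-3503968 + 1622071}{-345340 + 2741841} = - \frac{1881897}{2396501}$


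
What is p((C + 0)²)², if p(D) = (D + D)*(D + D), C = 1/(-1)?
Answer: 16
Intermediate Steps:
C = -1
p(D) = 4*D² (p(D) = (2*D)*(2*D) = 4*D²)
p((C + 0)²)² = (4*((-1 + 0)²)²)² = (4*((-1)²)²)² = (4*1²)² = (4*1)² = 4² = 16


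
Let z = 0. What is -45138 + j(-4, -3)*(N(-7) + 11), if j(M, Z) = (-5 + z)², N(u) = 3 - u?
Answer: -44613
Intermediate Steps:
j(M, Z) = 25 (j(M, Z) = (-5 + 0)² = (-5)² = 25)
-45138 + j(-4, -3)*(N(-7) + 11) = -45138 + 25*((3 - 1*(-7)) + 11) = -45138 + 25*((3 + 7) + 11) = -45138 + 25*(10 + 11) = -45138 + 25*21 = -45138 + 525 = -44613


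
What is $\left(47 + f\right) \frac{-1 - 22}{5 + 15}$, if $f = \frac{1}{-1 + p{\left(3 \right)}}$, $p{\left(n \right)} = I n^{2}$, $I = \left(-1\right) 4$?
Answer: $- \frac{19987}{370} \approx -54.019$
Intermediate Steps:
$I = -4$
$p{\left(n \right)} = - 4 n^{2}$
$f = - \frac{1}{37}$ ($f = \frac{1}{-1 - 4 \cdot 3^{2}} = \frac{1}{-1 - 36} = \frac{1}{-37} = - \frac{1}{37} \approx -0.027027$)
$\left(47 + f\right) \frac{-1 - 22}{5 + 15} = \left(47 - \frac{1}{37}\right) \frac{-1 - 22}{5 + 15} = \frac{1738 \left(- \frac{23}{20}\right)}{37} = \frac{1738 \left(\left(-23\right) \frac{1}{20}\right)}{37} = \frac{1738}{37} \left(- \frac{23}{20}\right) = - \frac{19987}{370}$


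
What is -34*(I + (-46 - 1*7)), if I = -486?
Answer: 18326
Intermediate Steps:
-34*(I + (-46 - 1*7)) = -34*(-486 + (-46 - 1*7)) = -34*(-486 + (-46 - 7)) = -34*(-486 - 53) = -34*(-539) = 18326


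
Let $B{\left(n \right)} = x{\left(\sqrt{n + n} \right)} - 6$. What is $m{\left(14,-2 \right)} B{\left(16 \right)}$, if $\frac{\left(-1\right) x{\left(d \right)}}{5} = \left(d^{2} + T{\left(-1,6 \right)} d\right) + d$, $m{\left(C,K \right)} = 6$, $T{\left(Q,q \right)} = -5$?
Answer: $-996 + 480 \sqrt{2} \approx -317.18$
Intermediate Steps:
$x{\left(d \right)} = - 5 d^{2} + 20 d$ ($x{\left(d \right)} = - 5 \left(\left(d^{2} - 5 d\right) + d\right) = - 5 \left(d^{2} - 4 d\right) = - 5 d^{2} + 20 d$)
$B{\left(n \right)} = -6 + 5 \sqrt{2} \sqrt{n} \left(4 - \sqrt{2} \sqrt{n}\right)$ ($B{\left(n \right)} = 5 \sqrt{n + n} \left(4 - \sqrt{n + n}\right) - 6 = 5 \sqrt{2 n} \left(4 - \sqrt{2 n}\right) - 6 = 5 \sqrt{2} \sqrt{n} \left(4 - \sqrt{2} \sqrt{n}\right) - 6 = -6 + 5 \sqrt{2} \sqrt{n} \left(4 - \sqrt{2} \sqrt{n}\right)$)
$m{\left(14,-2 \right)} B{\left(16 \right)} = 6 \left(-6 - 160 + 20 \sqrt{2} \sqrt{16}\right) = 6 \left(-6 - 160 + 20 \sqrt{2} \cdot 4\right) = 6 \left(-6 - 160 + 80 \sqrt{2}\right) = 6 \left(-166 + 80 \sqrt{2}\right) = -996 + 480 \sqrt{2}$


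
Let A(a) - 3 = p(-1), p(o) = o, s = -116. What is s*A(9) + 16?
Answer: -216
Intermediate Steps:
A(a) = 2 (A(a) = 3 - 1 = 2)
s*A(9) + 16 = -116*2 + 16 = -232 + 16 = -216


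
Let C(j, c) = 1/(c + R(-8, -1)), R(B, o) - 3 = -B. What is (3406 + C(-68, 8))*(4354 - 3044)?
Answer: 84776650/19 ≈ 4.4619e+6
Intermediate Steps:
R(B, o) = 3 - B
C(j, c) = 1/(11 + c) (C(j, c) = 1/(c + (3 - 1*(-8))) = 1/(c + (3 + 8)) = 1/(c + 11) = 1/(11 + c))
(3406 + C(-68, 8))*(4354 - 3044) = (3406 + 1/(11 + 8))*(4354 - 3044) = (3406 + 1/19)*1310 = (64715/19)*1310 = 84776650/19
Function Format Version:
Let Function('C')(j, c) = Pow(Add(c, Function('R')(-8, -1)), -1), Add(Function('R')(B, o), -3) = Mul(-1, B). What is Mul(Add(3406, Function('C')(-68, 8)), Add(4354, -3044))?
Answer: Rational(84776650, 19) ≈ 4.4619e+6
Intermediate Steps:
Function('R')(B, o) = Add(3, Mul(-1, B))
Function('C')(j, c) = Pow(Add(11, c), -1) (Function('C')(j, c) = Pow(Add(c, Add(3, Mul(-1, -8))), -1) = Pow(Add(c, Add(3, 8)), -1) = Pow(Add(c, 11), -1) = Pow(Add(11, c), -1))
Mul(Add(3406, Function('C')(-68, 8)), Add(4354, -3044)) = Mul(Add(3406, Pow(Add(11, 8), -1)), Add(4354, -3044)) = Mul(Add(3406, Pow(19, -1)), 1310) = Mul(Add(3406, Rational(1, 19)), 1310) = Mul(Rational(64715, 19), 1310) = Rational(84776650, 19)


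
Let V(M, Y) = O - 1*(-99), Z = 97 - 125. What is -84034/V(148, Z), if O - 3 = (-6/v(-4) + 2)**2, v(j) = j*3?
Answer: -336136/433 ≈ -776.30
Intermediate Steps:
Z = -28
v(j) = 3*j
O = 37/4 (O = 3 + (-6/(3*(-4)) + 2)**2 = 3 + (-6/(-12) + 2)**2 = 3 + (-6*(-1/12) + 2)**2 = 3 + (1/2 + 2)**2 = 3 + (5/2)**2 = 3 + 25/4 = 37/4 ≈ 9.2500)
V(M, Y) = 433/4 (V(M, Y) = 37/4 - 1*(-99) = 37/4 + 99 = 433/4)
-84034/V(148, Z) = -84034/433/4 = -84034*4/433 = -336136/433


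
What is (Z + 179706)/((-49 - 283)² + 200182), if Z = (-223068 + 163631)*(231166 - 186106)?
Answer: -1339025757/155203 ≈ -8627.6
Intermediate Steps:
Z = -2678231220 (Z = -59437*45060 = -2678231220)
(Z + 179706)/((-49 - 283)² + 200182) = (-2678231220 + 179706)/((-49 - 283)² + 200182) = -2678051514/((-332)² + 200182) = -2678051514/(110224 + 200182) = -2678051514/310406 = -2678051514*1/310406 = -1339025757/155203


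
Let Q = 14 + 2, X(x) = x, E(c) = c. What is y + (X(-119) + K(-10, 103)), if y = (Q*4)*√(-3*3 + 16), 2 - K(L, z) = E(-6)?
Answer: -111 + 64*√7 ≈ 58.328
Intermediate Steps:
K(L, z) = 8 (K(L, z) = 2 - 1*(-6) = 2 + 6 = 8)
Q = 16
y = 64*√7 (y = (16*4)*√(-3*3 + 16) = 64*√(-9 + 16) = 64*√7 ≈ 169.33)
y + (X(-119) + K(-10, 103)) = 64*√7 + (-119 + 8) = 64*√7 - 111 = -111 + 64*√7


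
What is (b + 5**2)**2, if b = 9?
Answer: 1156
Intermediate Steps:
(b + 5**2)**2 = (9 + 5**2)**2 = (9 + 25)**2 = 34**2 = 1156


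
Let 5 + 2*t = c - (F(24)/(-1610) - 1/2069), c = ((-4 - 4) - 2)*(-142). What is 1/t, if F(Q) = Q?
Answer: 1665545/1178385904 ≈ 0.0014134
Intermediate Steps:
c = 1420 (c = (-8 - 2)*(-142) = -10*(-142) = 1420)
t = 1178385904/1665545 (t = -5/2 + (1420 - (24/(-1610) - 1/2069))/2 = -5/2 + (1420 - (24*(-1/1610) - 1*1/2069))/2 = -5/2 + (1420 - (-12/805 - 1/2069))/2 = -5/2 + (1420 - 1*(-25633/1665545))/2 = -5/2 + (1420 + 25633/1665545)/2 = -5/2 + (1/2)*(2365099533/1665545) = -5/2 + 2365099533/3331090 = 1178385904/1665545 ≈ 707.51)
1/t = 1/(1178385904/1665545) = 1665545/1178385904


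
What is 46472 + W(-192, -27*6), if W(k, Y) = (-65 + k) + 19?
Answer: 46234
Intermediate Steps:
W(k, Y) = -46 + k
46472 + W(-192, -27*6) = 46472 + (-46 - 192) = 46472 - 238 = 46234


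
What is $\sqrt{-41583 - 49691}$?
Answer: $i \sqrt{91274} \approx 302.12 i$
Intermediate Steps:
$\sqrt{-41583 - 49691} = \sqrt{-91274} = i \sqrt{91274}$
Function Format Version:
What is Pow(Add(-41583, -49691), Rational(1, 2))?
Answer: Mul(I, Pow(91274, Rational(1, 2))) ≈ Mul(302.12, I)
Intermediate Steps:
Pow(Add(-41583, -49691), Rational(1, 2)) = Pow(-91274, Rational(1, 2)) = Mul(I, Pow(91274, Rational(1, 2)))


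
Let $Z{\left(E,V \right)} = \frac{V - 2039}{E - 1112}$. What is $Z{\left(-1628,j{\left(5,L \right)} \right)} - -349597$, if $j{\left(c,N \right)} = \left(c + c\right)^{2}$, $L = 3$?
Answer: $\frac{957897719}{2740} \approx 3.496 \cdot 10^{5}$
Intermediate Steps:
$j{\left(c,N \right)} = 4 c^{2}$ ($j{\left(c,N \right)} = \left(2 c\right)^{2} = 4 c^{2}$)
$Z{\left(E,V \right)} = \frac{-2039 + V}{-1112 + E}$
$Z{\left(-1628,j{\left(5,L \right)} \right)} - -349597 = \frac{-2039 + 4 \cdot 5^{2}}{-1112 - 1628} - -349597 = \frac{-2039 + 4 \cdot 25}{-2740} + 349597 = - \frac{-2039 + 100}{2740} + 349597 = \left(- \frac{1}{2740}\right) \left(-1939\right) + 349597 = \frac{1939}{2740} + 349597 = \frac{957897719}{2740}$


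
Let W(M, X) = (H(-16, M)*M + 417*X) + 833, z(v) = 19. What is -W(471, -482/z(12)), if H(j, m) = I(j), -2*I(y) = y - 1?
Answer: 218201/38 ≈ 5742.1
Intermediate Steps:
I(y) = ½ - y/2 (I(y) = -(y - 1)/2 = -(-1 + y)/2 = ½ - y/2)
H(j, m) = ½ - j/2
W(M, X) = 833 + 417*X + 17*M/2 (W(M, X) = ((½ - ½*(-16))*M + 417*X) + 833 = ((½ + 8)*M + 417*X) + 833 = (17*M/2 + 417*X) + 833 = (417*X + 17*M/2) + 833 = 833 + 417*X + 17*M/2)
-W(471, -482/z(12)) = -(833 + 417*(-482/19) + (17/2)*471) = -(833 + 417*(-482*1/19) + 8007/2) = -(833 + 417*(-482/19) + 8007/2) = -(833 - 200994/19 + 8007/2) = -1*(-218201/38) = 218201/38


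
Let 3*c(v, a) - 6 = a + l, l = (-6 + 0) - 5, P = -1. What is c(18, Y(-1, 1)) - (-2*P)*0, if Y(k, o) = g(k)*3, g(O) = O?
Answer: -8/3 ≈ -2.6667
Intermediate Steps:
Y(k, o) = 3*k (Y(k, o) = k*3 = 3*k)
l = -11 (l = -6 - 5 = -11)
c(v, a) = -5/3 + a/3 (c(v, a) = 2 + (a - 11)/3 = 2 + (-11 + a)/3 = 2 + (-11/3 + a/3) = -5/3 + a/3)
c(18, Y(-1, 1)) - (-2*P)*0 = (-5/3 + (3*(-1))/3) - (-2*(-1))*0 = (-5/3 + (⅓)*(-3)) - 2*0 = (-5/3 - 1) - 1*0 = -8/3 + 0 = -8/3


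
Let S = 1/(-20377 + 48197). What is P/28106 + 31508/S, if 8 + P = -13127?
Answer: 24636386238225/28106 ≈ 8.7655e+8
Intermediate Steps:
P = -13135 (P = -8 - 13127 = -13135)
S = 1/27820 ≈ 3.5945e-5
P/28106 + 31508/S = -13135/28106 + 31508/(1/27820) = -13135*1/28106 + 31508*27820 = -13135/28106 + 876552560 = 24636386238225/28106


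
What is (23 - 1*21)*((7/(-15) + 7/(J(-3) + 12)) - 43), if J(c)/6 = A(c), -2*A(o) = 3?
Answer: -1234/15 ≈ -82.267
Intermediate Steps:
A(o) = -3/2 (A(o) = -½*3 = -3/2)
J(c) = -9 (J(c) = 6*(-3/2) = -9)
(23 - 1*21)*((7/(-15) + 7/(J(-3) + 12)) - 43) = (23 - 1*21)*((7/(-15) + 7/(-9 + 12)) - 43) = (23 - 21)*((7*(-1/15) + 7/3) - 43) = 2*((-7/15 + 7*(⅓)) - 43) = 2*((-7/15 + 7/3) - 43) = 2*(28/15 - 43) = 2*(-617/15) = -1234/15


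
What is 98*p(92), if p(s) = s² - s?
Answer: 820456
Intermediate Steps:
98*p(92) = 98*(92*(-1 + 92)) = 98*(92*91) = 98*8372 = 820456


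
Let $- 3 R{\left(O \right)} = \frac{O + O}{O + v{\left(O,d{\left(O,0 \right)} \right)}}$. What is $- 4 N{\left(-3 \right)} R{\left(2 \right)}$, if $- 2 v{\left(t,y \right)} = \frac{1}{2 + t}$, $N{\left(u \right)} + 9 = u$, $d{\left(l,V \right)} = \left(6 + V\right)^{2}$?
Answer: $- \frac{512}{15} \approx -34.133$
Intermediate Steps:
$N{\left(u \right)} = -9 + u$
$v{\left(t,y \right)} = - \frac{1}{2 \left(2 + t\right)}$
$R{\left(O \right)} = - \frac{2 O}{3 \left(O - \frac{1}{4 + 2 O}\right)}$ ($R{\left(O \right)} = - \frac{\left(O + O\right) \frac{1}{O - \frac{1}{4 + 2 O}}}{3} = - \frac{2 O \frac{1}{O - \frac{1}{4 + 2 O}}}{3} = - \frac{2 O}{3 \left(O - \frac{1}{4 + 2 O}\right)}$)
$- 4 N{\left(-3 \right)} R{\left(2 \right)} = - 4 \left(-9 - 3\right) \left(\left(-4\right) 2 \frac{1}{-3 + 6 \cdot 2 \left(2 + 2\right)} \left(2 + 2\right)\right) = \left(-4\right) \left(-12\right) \left(\left(-4\right) 2 \frac{1}{-3 + 6 \cdot 2 \cdot 4} \cdot 4\right) = 48 \left(\left(-4\right) 2 \frac{1}{-3 + 48} \cdot 4\right) = 48 \left(\left(-4\right) 2 \cdot \frac{1}{45} \cdot 4\right) = 48 \left(- \frac{32}{45}\right) = - \frac{512}{15}$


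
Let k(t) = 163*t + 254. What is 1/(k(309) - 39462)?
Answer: 1/11159 ≈ 8.9614e-5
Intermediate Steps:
k(t) = 254 + 163*t
1/(k(309) - 39462) = 1/((254 + 163*309) - 39462) = 1/((254 + 50367) - 39462) = 1/(50621 - 39462) = 1/11159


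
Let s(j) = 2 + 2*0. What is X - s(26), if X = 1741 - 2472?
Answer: -733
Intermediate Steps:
s(j) = 2 (s(j) = 2 + 0 = 2)
X = -731
X - s(26) = -731 - 1*2 = -731 - 2 = -733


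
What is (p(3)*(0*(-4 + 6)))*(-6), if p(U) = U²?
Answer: 0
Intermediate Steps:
(p(3)*(0*(-4 + 6)))*(-6) = (3²*(0*(-4 + 6)))*(-6) = (9*(0*2))*(-6) = (9*0)*(-6) = 0*(-6) = 0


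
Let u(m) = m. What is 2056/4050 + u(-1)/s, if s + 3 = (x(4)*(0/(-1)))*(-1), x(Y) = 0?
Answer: 1703/2025 ≈ 0.84099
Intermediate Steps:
s = -3 (s = -3 + (0*(0/(-1)))*(-1) = -3 + (0*(0*(-1)))*(-1) = -3 + (0*0)*(-1) = -3 + 0*(-1) = -3 + 0 = -3)
2056/4050 + u(-1)/s = 2056/4050 - 1/(-3) = 2056*(1/4050) - 1*(-⅓) = 1028/2025 + ⅓ = 1703/2025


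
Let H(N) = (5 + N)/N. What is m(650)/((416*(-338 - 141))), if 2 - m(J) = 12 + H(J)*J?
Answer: 665/199264 ≈ 0.0033373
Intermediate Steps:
H(N) = (5 + N)/N
m(J) = -15 - J (m(J) = 2 - (12 + ((5 + J)/J)*J) = 2 - (12 + (5 + J)) = 2 - (17 + J) = 2 + (-17 - J) = -15 - J)
m(650)/((416*(-338 - 141))) = (-15 - 1*650)/((416*(-338 - 141))) = (-15 - 650)/((416*(-479))) = -665/(-199264) = -665*(-1/199264) = 665/199264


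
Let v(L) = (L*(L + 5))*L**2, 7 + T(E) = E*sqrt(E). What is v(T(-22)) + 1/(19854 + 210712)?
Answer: 25677701494789/230566 - 5373874*I*sqrt(22) ≈ 1.1137e+8 - 2.5206e+7*I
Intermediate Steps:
T(E) = -7 + E**(3/2) (T(E) = -7 + E*sqrt(E) = -7 + E**(3/2))
v(L) = L**3*(5 + L) (v(L) = (L*(5 + L))*L**2 = L**3*(5 + L))
v(T(-22)) + 1/(19854 + 210712) = (-7 + (-22)**(3/2))**3*(5 + (-7 + (-22)**(3/2))) + 1/(19854 + 210712) = (-7 - 22*I*sqrt(22))**3*(5 + (-7 - 22*I*sqrt(22))) + 1/230566 = (-7 - 22*I*sqrt(22))**3*(-2 - 22*I*sqrt(22)) + 1/230566 = 1/230566 + (-7 - 22*I*sqrt(22))**3*(-2 - 22*I*sqrt(22))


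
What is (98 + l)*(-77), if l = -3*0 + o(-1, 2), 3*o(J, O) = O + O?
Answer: -22946/3 ≈ -7648.7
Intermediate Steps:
o(J, O) = 2*O/3 (o(J, O) = (O + O)/3 = (2*O)/3 = 2*O/3)
l = 4/3 (l = -3*0 + (2/3)*2 = 0 + 4/3 = 4/3 ≈ 1.3333)
(98 + l)*(-77) = (98 + 4/3)*(-77) = (298/3)*(-77) = -22946/3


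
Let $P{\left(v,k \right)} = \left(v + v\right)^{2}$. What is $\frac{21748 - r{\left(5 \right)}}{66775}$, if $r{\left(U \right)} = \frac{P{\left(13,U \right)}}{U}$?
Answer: $\frac{108064}{333875} \approx 0.32367$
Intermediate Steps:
$P{\left(v,k \right)} = 4 v^{2}$ ($P{\left(v,k \right)} = \left(2 v\right)^{2} = 4 v^{2}$)
$r{\left(U \right)} = \frac{676}{U}$ ($r{\left(U \right)} = \frac{4 \cdot 13^{2}}{U} = \frac{4 \cdot 169}{U} = \frac{676}{U}$)
$\frac{21748 - r{\left(5 \right)}}{66775} = \frac{21748 - \frac{676}{5}}{66775} = \left(21748 - 676 \cdot \frac{1}{5}\right) \frac{1}{66775} = \left(21748 - \frac{676}{5}\right) \frac{1}{66775} = \frac{108064}{5} \cdot \frac{1}{66775} = \frac{108064}{333875}$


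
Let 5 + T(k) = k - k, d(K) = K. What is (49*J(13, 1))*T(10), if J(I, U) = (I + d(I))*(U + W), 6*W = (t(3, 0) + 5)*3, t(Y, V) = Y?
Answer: -31850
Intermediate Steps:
W = 4 (W = ((3 + 5)*3)/6 = (8*3)/6 = (⅙)*24 = 4)
J(I, U) = 2*I*(4 + U) (J(I, U) = (I + I)*(U + 4) = (2*I)*(4 + U) = 2*I*(4 + U))
T(k) = -5 (T(k) = -5 + (k - k) = -5 + 0 = -5)
(49*J(13, 1))*T(10) = (49*(2*13*(4 + 1)))*(-5) = (49*(2*13*5))*(-5) = (49*130)*(-5) = 6370*(-5) = -31850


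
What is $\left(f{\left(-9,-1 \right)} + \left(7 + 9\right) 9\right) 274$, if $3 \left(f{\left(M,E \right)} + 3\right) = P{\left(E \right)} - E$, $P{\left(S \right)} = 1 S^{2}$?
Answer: $\frac{116450}{3} \approx 38817.0$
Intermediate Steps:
$P{\left(S \right)} = S^{2}$
$f{\left(M,E \right)} = -3 - \frac{E}{3} + \frac{E^{2}}{3}$ ($f{\left(M,E \right)} = -3 + \frac{E^{2} - E}{3} = -3 + \left(- \frac{E}{3} + \frac{E^{2}}{3}\right) = -3 - \frac{E}{3} + \frac{E^{2}}{3}$)
$\left(f{\left(-9,-1 \right)} + \left(7 + 9\right) 9\right) 274 = \left(\left(-3 - - \frac{1}{3} + \frac{\left(-1\right)^{2}}{3}\right) + \left(7 + 9\right) 9\right) 274 = \left(\left(-3 + \frac{1}{3} + \frac{1}{3} \cdot 1\right) + 16 \cdot 9\right) 274 = \left(\left(-3 + \frac{1}{3} + \frac{1}{3}\right) + 144\right) 274 = \left(- \frac{7}{3} + 144\right) 274 = \frac{425}{3} \cdot 274 = \frac{116450}{3}$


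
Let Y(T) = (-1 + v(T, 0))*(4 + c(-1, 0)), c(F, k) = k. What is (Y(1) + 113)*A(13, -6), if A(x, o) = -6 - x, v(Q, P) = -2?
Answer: -1919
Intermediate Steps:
Y(T) = -12 (Y(T) = (-1 - 2)*(4 + 0) = -3*4 = -12)
(Y(1) + 113)*A(13, -6) = (-12 + 113)*(-6 - 1*13) = 101*(-6 - 13) = 101*(-19) = -1919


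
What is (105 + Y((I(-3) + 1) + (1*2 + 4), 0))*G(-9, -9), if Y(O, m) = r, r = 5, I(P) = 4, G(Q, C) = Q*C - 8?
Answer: 8030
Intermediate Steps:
G(Q, C) = -8 + C*Q (G(Q, C) = C*Q - 8 = -8 + C*Q)
Y(O, m) = 5
(105 + Y((I(-3) + 1) + (1*2 + 4), 0))*G(-9, -9) = (105 + 5)*(-8 - 9*(-9)) = 110*(-8 + 81) = 110*73 = 8030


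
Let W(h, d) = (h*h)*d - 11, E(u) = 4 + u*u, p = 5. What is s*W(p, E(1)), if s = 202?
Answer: 23028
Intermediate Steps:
E(u) = 4 + u²
W(h, d) = -11 + d*h² (W(h, d) = h²*d - 11 = d*h² - 11 = -11 + d*h²)
s*W(p, E(1)) = 202*(-11 + (4 + 1²)*5²) = 202*(-11 + (4 + 1)*25) = 202*(-11 + 5*25) = 202*(-11 + 125) = 202*114 = 23028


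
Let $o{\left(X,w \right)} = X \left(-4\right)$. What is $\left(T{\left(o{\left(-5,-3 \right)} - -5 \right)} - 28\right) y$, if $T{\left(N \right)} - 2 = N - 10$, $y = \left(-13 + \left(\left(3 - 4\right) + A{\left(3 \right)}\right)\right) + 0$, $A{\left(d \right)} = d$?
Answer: $121$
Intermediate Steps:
$o{\left(X,w \right)} = - 4 X$
$y = -11$ ($y = \left(-13 + \left(\left(3 - 4\right) + 3\right)\right) + 0 = \left(-13 + \left(-1 + 3\right)\right) + 0 = \left(-13 + 2\right) + 0 = -11 + 0 = -11$)
$T{\left(N \right)} = -8 + N$ ($T{\left(N \right)} = 2 + \left(N - 10\right) = 2 + \left(-10 + N\right) = -8 + N$)
$\left(T{\left(o{\left(-5,-3 \right)} - -5 \right)} - 28\right) y = \left(\left(-8 - -25\right) - 28\right) \left(-11\right) = \left(\left(-8 + \left(20 + 5\right)\right) - 28\right) \left(-11\right) = \left(\left(-8 + 25\right) - 28\right) \left(-11\right) = \left(17 - 28\right) \left(-11\right) = \left(-11\right) \left(-11\right) = 121$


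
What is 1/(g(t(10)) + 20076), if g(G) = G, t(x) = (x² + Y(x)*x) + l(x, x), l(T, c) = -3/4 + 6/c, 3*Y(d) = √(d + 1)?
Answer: 72633060/1465433283601 - 12000*√11/1465433283601 ≈ 4.9537e-5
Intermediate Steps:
Y(d) = √(1 + d)/3 (Y(d) = √(d + 1)/3 = √(1 + d)/3)
l(T, c) = -¾ + 6/c (l(T, c) = -3*¼ + 6/c = -¾ + 6/c)
t(x) = -¾ + x² + 6/x + x*√(1 + x)/3 (t(x) = (x² + (√(1 + x)/3)*x) + (-¾ + 6/x) = (x² + x*√(1 + x)/3) + (-¾ + 6/x) = -¾ + x² + 6/x + x*√(1 + x)/3)
1/(g(t(10)) + 20076) = 1/((-¾ + 10² + 6/10 + (⅓)*10*√(1 + 10)) + 20076) = 1/((-¾ + 100 + 6*(⅒) + (⅓)*10*√11) + 20076) = 1/((-¾ + 100 + ⅗ + 10*√11/3) + 20076) = 1/((1997/20 + 10*√11/3) + 20076) = 1/(403517/20 + 10*√11/3)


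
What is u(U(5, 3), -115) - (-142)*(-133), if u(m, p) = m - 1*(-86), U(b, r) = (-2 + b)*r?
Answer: -18791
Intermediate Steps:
U(b, r) = r*(-2 + b)
u(m, p) = 86 + m (u(m, p) = m + 86 = 86 + m)
u(U(5, 3), -115) - (-142)*(-133) = (86 + 3*(-2 + 5)) - (-142)*(-133) = (86 + 3*3) - 1*18886 = (86 + 9) - 18886 = 95 - 18886 = -18791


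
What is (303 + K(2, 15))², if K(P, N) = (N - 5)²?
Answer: 162409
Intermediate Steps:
K(P, N) = (-5 + N)²
(303 + K(2, 15))² = (303 + (-5 + 15)²)² = (303 + 10²)² = (303 + 100)² = 403² = 162409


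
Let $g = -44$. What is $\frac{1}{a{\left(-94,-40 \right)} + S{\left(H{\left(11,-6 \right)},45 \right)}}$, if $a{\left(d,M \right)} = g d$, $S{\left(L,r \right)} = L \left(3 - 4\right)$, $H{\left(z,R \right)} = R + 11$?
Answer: $\frac{1}{4131} \approx 0.00024207$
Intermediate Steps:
$H{\left(z,R \right)} = 11 + R$
$S{\left(L,r \right)} = - L$ ($S{\left(L,r \right)} = L \left(3 - 4\right) = L \left(-1\right) = - L$)
$a{\left(d,M \right)} = - 44 d$
$\frac{1}{a{\left(-94,-40 \right)} + S{\left(H{\left(11,-6 \right)},45 \right)}} = \frac{1}{\left(-44\right) \left(-94\right) - \left(11 - 6\right)} = \frac{1}{4136 - 5} = \frac{1}{4131}$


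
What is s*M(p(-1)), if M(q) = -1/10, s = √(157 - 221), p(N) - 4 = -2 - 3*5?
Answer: -4*I/5 ≈ -0.8*I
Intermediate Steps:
p(N) = -13 (p(N) = 4 + (-2 - 3*5) = 4 + (-2 - 15) = 4 - 17 = -13)
s = 8*I (s = √(-64) = 8*I ≈ 8.0*I)
M(q) = -⅒ (M(q) = -1*⅒ = -⅒)
s*M(p(-1)) = (8*I)*(-⅒) = -4*I/5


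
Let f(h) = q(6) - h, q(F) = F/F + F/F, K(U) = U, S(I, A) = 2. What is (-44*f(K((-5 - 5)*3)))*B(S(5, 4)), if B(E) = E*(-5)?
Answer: 14080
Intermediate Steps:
q(F) = 2 (q(F) = 1 + 1 = 2)
f(h) = 2 - h
B(E) = -5*E
(-44*f(K((-5 - 5)*3)))*B(S(5, 4)) = (-44*(2 - (-5 - 5)*3))*(-5*2) = -44*(2 - (-10)*3)*(-10) = -44*(2 - 1*(-30))*(-10) = -44*(2 + 30)*(-10) = -44*32*(-10) = -1408*(-10) = 14080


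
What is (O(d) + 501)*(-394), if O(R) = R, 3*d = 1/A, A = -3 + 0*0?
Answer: -1776152/9 ≈ -1.9735e+5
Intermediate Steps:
A = -3 (A = -3 + 0 = -3)
d = -1/9 (d = (1/3)/(-3) = (1/3)*(-1/3) = -1/9 ≈ -0.11111)
(O(d) + 501)*(-394) = (-1/9 + 501)*(-394) = (4508/9)*(-394) = -1776152/9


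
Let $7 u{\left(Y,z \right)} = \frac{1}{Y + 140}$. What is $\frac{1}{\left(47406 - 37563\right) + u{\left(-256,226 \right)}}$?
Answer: $\frac{812}{7992515} \approx 0.0001016$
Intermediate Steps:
$u{\left(Y,z \right)} = \frac{1}{7 \left(140 + Y\right)}$ ($u{\left(Y,z \right)} = \frac{1}{7 \left(Y + 140\right)} = \frac{1}{7 \left(140 + Y\right)}$)
$\frac{1}{\left(47406 - 37563\right) + u{\left(-256,226 \right)}} = \frac{1}{\left(47406 - 37563\right) + \frac{1}{7 \left(140 - 256\right)}} = \frac{1}{\left(47406 - 37563\right) + \frac{1}{7 \left(-116\right)}} = \frac{1}{9843 + \frac{1}{7} \left(- \frac{1}{116}\right)} = \frac{1}{9843 - \frac{1}{812}} = \frac{1}{\frac{7992515}{812}} = \frac{812}{7992515}$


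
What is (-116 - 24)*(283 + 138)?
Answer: -58940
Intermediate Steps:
(-116 - 24)*(283 + 138) = -140*421 = -58940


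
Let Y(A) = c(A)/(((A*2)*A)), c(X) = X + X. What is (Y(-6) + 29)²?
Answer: 29929/36 ≈ 831.36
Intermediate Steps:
c(X) = 2*X
Y(A) = 1/A (Y(A) = (2*A)/(((A*2)*A)) = (2*A)/(((2*A)*A)) = (2*A)/((2*A²)) = (2*A)*(1/(2*A²)) = 1/A)
(Y(-6) + 29)² = (1/(-6) + 29)² = (-⅙ + 29)² = (173/6)² = 29929/36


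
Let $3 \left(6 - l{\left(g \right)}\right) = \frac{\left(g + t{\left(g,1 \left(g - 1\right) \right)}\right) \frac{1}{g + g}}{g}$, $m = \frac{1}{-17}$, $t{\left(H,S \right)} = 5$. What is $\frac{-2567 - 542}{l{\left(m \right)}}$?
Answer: $\frac{3109}{232} \approx 13.401$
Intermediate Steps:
$m = - \frac{1}{17} \approx -0.058824$
$l{\left(g \right)} = 6 - \frac{5 + g}{6 g^{2}}$ ($l{\left(g \right)} = 6 - \frac{\frac{g + 5}{g + g} \frac{1}{g}}{3} = 6 - \frac{\frac{5 + g}{2 g} \frac{1}{g}}{3} = 6 - \frac{\frac{1}{2} \frac{1}{g^{2}} \left(5 + g\right)}{3} = 6 - \frac{5 + g}{6 g^{2}}$)
$\frac{-2567 - 542}{l{\left(m \right)}} = \frac{-2567 - 542}{\frac{1}{6} \frac{1}{\frac{1}{289}} \left(-5 - - \frac{1}{17} + 36 \left(- \frac{1}{17}\right)^{2}\right)} = \frac{-2567 - 542}{\frac{1}{6} \cdot 289 \left(-5 + \frac{1}{17} + 36 \cdot \frac{1}{289}\right)} = \frac{-2567 - 542}{\frac{1}{6} \cdot 289 \left(-5 + \frac{1}{17} + \frac{36}{289}\right)} = - \frac{3109}{\frac{1}{6} \cdot 289 \left(- \frac{1392}{289}\right)} = - \frac{3109}{-232} = \left(-3109\right) \left(- \frac{1}{232}\right) = \frac{3109}{232}$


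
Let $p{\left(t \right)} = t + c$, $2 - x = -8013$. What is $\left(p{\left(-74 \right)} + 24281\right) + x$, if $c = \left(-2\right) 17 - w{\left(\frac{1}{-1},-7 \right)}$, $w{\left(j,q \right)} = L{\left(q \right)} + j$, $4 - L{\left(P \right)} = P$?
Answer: $32178$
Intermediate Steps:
$L{\left(P \right)} = 4 - P$
$x = 8015$ ($x = 2 - -8013 = 2 + 8013 = 8015$)
$w{\left(j,q \right)} = 4 + j - q$ ($w{\left(j,q \right)} = \left(4 - q\right) + j = 4 + j - q$)
$c = -44$ ($c = \left(-2\right) 17 - \left(4 + \frac{1}{-1} - -7\right) = -34 - \left(4 - 1 + 7\right) = -34 - 10 = -44$)
$p{\left(t \right)} = -44 + t$ ($p{\left(t \right)} = t - 44 = -44 + t$)
$\left(p{\left(-74 \right)} + 24281\right) + x = \left(\left(-44 - 74\right) + 24281\right) + 8015 = \left(-118 + 24281\right) + 8015 = 24163 + 8015 = 32178$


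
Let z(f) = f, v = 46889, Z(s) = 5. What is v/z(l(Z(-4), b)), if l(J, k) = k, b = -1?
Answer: -46889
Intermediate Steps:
v/z(l(Z(-4), b)) = 46889/(-1) = 46889*(-1) = -46889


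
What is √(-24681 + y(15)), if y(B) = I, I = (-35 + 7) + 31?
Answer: 3*I*√2742 ≈ 157.09*I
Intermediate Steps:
I = 3 (I = -28 + 31 = 3)
y(B) = 3
√(-24681 + y(15)) = √(-24681 + 3) = √(-24678) = 3*I*√2742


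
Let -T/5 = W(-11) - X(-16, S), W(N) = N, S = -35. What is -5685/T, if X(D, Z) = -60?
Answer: 1137/49 ≈ 23.204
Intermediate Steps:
T = -245 (T = -5*(-11 - 1*(-60)) = -5*(-11 + 60) = -5*49 = -245)
-5685/T = -5685/(-245) = -5685*(-1/245) = 1137/49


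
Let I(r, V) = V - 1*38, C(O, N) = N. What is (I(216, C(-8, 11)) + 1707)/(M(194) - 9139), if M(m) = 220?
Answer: -560/2973 ≈ -0.18836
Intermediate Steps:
I(r, V) = -38 + V (I(r, V) = V - 38 = -38 + V)
(I(216, C(-8, 11)) + 1707)/(M(194) - 9139) = ((-38 + 11) + 1707)/(220 - 9139) = (-27 + 1707)/(-8919) = 1680*(-1/8919) = -560/2973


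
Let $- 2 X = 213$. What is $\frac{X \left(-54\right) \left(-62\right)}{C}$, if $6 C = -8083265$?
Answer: $\frac{2139372}{8083265} \approx 0.26467$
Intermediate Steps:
$X = - \frac{213}{2}$ ($X = \left(- \frac{1}{2}\right) 213 = - \frac{213}{2} \approx -106.5$)
$C = - \frac{8083265}{6}$ ($C = \frac{1}{6} \left(-8083265\right) = - \frac{8083265}{6} \approx -1.3472 \cdot 10^{6}$)
$\frac{X \left(-54\right) \left(-62\right)}{C} = \frac{\left(- \frac{213}{2}\right) \left(-54\right) \left(-62\right)}{- \frac{8083265}{6}} = 5751 \left(-62\right) \left(- \frac{6}{8083265}\right) = \left(-356562\right) \left(- \frac{6}{8083265}\right) = \frac{2139372}{8083265}$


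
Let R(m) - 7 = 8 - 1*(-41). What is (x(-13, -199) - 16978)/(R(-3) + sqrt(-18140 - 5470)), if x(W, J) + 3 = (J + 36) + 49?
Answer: -478660/13373 + 17095*I*sqrt(23610)/26746 ≈ -35.793 + 98.211*I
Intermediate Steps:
x(W, J) = 82 + J (x(W, J) = -3 + ((J + 36) + 49) = -3 + ((36 + J) + 49) = -3 + (85 + J) = 82 + J)
R(m) = 56 (R(m) = 7 + (8 - 1*(-41)) = 7 + (8 + 41) = 7 + 49 = 56)
(x(-13, -199) - 16978)/(R(-3) + sqrt(-18140 - 5470)) = ((82 - 199) - 16978)/(56 + sqrt(-18140 - 5470)) = (-117 - 16978)/(56 + sqrt(-23610)) = -17095/(56 + I*sqrt(23610))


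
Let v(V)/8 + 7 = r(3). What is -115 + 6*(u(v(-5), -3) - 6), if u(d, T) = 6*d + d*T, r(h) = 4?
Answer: -583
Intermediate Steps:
v(V) = -24 (v(V) = -56 + 8*4 = -56 + 32 = -24)
u(d, T) = 6*d + T*d
-115 + 6*(u(v(-5), -3) - 6) = -115 + 6*(-24*(6 - 3) - 6) = -115 + 6*(-24*3 - 6) = -115 + 6*(-72 - 6) = -115 + 6*(-78) = -115 - 468 = -583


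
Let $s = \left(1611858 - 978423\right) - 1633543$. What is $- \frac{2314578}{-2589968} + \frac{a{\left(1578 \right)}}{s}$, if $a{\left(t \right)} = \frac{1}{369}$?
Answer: $\frac{106771439996561}{119475175925592} \approx 0.89367$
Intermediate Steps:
$a{\left(t \right)} = \frac{1}{369}$
$s = -1000108$ ($s = 633435 - 1633543 = -1000108$)
$- \frac{2314578}{-2589968} + \frac{a{\left(1578 \right)}}{s} = - \frac{2314578}{-2589968} + \frac{1}{369 \left(-1000108\right)} = \left(-2314578\right) \left(- \frac{1}{2589968}\right) + \frac{1}{369} \left(- \frac{1}{1000108}\right) = \frac{1157289}{1294984} - \frac{1}{369039852} = \frac{106771439996561}{119475175925592}$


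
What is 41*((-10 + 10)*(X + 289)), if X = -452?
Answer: 0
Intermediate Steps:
41*((-10 + 10)*(X + 289)) = 41*((-10 + 10)*(-452 + 289)) = 41*(0*(-163)) = 41*0 = 0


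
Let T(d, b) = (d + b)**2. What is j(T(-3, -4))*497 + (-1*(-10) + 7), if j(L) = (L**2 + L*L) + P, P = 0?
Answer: 2386611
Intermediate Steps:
T(d, b) = (b + d)**2
j(L) = 2*L**2 (j(L) = (L**2 + L*L) + 0 = (L**2 + L**2) + 0 = 2*L**2 + 0 = 2*L**2)
j(T(-3, -4))*497 + (-1*(-10) + 7) = (2*((-4 - 3)**2)**2)*497 + (-1*(-10) + 7) = (2*((-7)**2)**2)*497 + (10 + 7) = (2*49**2)*497 + 17 = (2*2401)*497 + 17 = 4802*497 + 17 = 2386594 + 17 = 2386611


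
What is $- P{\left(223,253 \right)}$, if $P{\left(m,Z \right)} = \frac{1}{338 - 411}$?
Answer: $\frac{1}{73} \approx 0.013699$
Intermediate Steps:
$P{\left(m,Z \right)} = - \frac{1}{73}$ ($P{\left(m,Z \right)} = \frac{1}{-73} = - \frac{1}{73}$)
$- P{\left(223,253 \right)} = \left(-1\right) \left(- \frac{1}{73}\right) = \frac{1}{73}$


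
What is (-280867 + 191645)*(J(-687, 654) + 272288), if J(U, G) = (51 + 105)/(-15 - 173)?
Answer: -1141818277334/47 ≈ -2.4294e+10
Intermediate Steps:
J(U, G) = -39/47 (J(U, G) = 156/(-188) = 156*(-1/188) = -39/47)
(-280867 + 191645)*(J(-687, 654) + 272288) = (-280867 + 191645)*(-39/47 + 272288) = -89222*12797497/47 = -1141818277334/47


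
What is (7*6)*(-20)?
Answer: -840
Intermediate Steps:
(7*6)*(-20) = 42*(-20) = -840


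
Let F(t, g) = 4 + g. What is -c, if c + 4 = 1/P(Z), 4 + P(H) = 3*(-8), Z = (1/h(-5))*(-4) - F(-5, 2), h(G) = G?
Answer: 113/28 ≈ 4.0357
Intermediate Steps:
Z = -26/5 (Z = (1/(-5))*(-4) - (4 + 2) = (1*(-⅕))*(-4) - 1*6 = -⅕*(-4) - 6 = ⅘ - 6 = -26/5 ≈ -5.2000)
P(H) = -28 (P(H) = -4 + 3*(-8) = -4 - 24 = -28)
c = -113/28 (c = -4 + 1/(-28) = -4 - 1/28 = -113/28 ≈ -4.0357)
-c = -1*(-113/28) = 113/28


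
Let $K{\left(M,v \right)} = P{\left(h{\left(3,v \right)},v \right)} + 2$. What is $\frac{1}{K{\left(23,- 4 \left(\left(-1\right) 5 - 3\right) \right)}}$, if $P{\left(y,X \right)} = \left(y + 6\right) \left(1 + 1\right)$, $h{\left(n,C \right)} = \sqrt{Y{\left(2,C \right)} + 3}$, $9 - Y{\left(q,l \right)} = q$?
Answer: $\frac{7}{78} - \frac{\sqrt{10}}{78} \approx 0.049202$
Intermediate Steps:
$Y{\left(q,l \right)} = 9 - q$
$h{\left(n,C \right)} = \sqrt{10}$ ($h{\left(n,C \right)} = \sqrt{\left(9 - 2\right) + 3} = \sqrt{7 + 3} = \sqrt{10}$)
$P{\left(y,X \right)} = 12 + 2 y$ ($P{\left(y,X \right)} = \left(6 + y\right) 2 = 12 + 2 y$)
$K{\left(M,v \right)} = 14 + 2 \sqrt{10}$ ($K{\left(M,v \right)} = \left(12 + 2 \sqrt{10}\right) + 2 = 14 + 2 \sqrt{10}$)
$\frac{1}{K{\left(23,- 4 \left(\left(-1\right) 5 - 3\right) \right)}} = \frac{1}{14 + 2 \sqrt{10}}$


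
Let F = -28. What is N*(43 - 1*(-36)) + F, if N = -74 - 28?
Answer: -8086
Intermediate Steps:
N = -102
N*(43 - 1*(-36)) + F = -102*(43 - 1*(-36)) - 28 = -102*(43 + 36) - 28 = -102*79 - 28 = -8058 - 28 = -8086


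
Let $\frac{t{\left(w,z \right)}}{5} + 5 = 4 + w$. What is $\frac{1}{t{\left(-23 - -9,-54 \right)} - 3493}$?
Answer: $- \frac{1}{3568} \approx -0.00028027$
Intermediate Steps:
$t{\left(w,z \right)} = -5 + 5 w$ ($t{\left(w,z \right)} = -25 + 5 \left(4 + w\right) = -25 + \left(20 + 5 w\right) = -5 + 5 w$)
$\frac{1}{t{\left(-23 - -9,-54 \right)} - 3493} = \frac{1}{\left(-5 + 5 \left(-23 - -9\right)\right) - 3493} = \frac{1}{\left(-5 + 5 \left(-23 + 9\right)\right) - 3493} = \frac{1}{\left(-5 + 5 \left(-14\right)\right) - 3493} = \frac{1}{\left(-5 - 70\right) - 3493} = \frac{1}{-75 - 3493} = \frac{1}{-3568} = - \frac{1}{3568}$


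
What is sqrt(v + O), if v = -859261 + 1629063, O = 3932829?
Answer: sqrt(4702631) ≈ 2168.6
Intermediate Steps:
v = 769802
sqrt(v + O) = sqrt(769802 + 3932829) = sqrt(4702631)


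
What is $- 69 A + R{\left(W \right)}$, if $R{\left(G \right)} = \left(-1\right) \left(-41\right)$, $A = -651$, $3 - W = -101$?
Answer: $44960$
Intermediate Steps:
$W = 104$ ($W = 3 - -101 = 3 + 101 = 104$)
$R{\left(G \right)} = 41$
$- 69 A + R{\left(W \right)} = \left(-69\right) \left(-651\right) + 41 = 44919 + 41 = 44960$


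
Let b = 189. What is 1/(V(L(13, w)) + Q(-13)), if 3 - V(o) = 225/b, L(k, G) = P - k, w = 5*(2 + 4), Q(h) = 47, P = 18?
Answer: 21/1025 ≈ 0.020488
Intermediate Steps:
w = 30 (w = 5*6 = 30)
L(k, G) = 18 - k
V(o) = 38/21 (V(o) = 3 - 225/189 = 3 - 1*25/21 = 3 - 25/21 = 38/21)
1/(V(L(13, w)) + Q(-13)) = 1/(38/21 + 47) = 1/(1025/21) = 21/1025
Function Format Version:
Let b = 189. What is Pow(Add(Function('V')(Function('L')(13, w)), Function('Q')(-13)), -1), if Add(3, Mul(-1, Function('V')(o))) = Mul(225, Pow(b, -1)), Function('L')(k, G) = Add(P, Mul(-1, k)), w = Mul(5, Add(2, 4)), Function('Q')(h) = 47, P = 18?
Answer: Rational(21, 1025) ≈ 0.020488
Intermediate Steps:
w = 30 (w = Mul(5, 6) = 30)
Function('L')(k, G) = Add(18, Mul(-1, k))
Function('V')(o) = Rational(38, 21) (Function('V')(o) = Add(3, Mul(-1, Mul(225, Pow(189, -1)))) = Add(3, Mul(-1, Mul(225, Rational(1, 189)))) = Add(3, Mul(-1, Rational(25, 21))) = Add(3, Rational(-25, 21)) = Rational(38, 21))
Pow(Add(Function('V')(Function('L')(13, w)), Function('Q')(-13)), -1) = Pow(Add(Rational(38, 21), 47), -1) = Pow(Rational(1025, 21), -1) = Rational(21, 1025)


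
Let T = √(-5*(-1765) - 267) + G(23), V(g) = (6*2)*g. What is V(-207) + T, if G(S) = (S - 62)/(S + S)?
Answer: -114303/46 + √8558 ≈ -2392.3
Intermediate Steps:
G(S) = (-62 + S)/(2*S) (G(S) = (-62 + S)/((2*S)) = (-62 + S)*(1/(2*S)) = (-62 + S)/(2*S))
V(g) = 12*g
T = -39/46 + √8558 (T = √(-5*(-1765) - 267) + (½)*(-62 + 23)/23 = √(8825 - 267) + (½)*(1/23)*(-39) = √8558 - 39/46 = -39/46 + √8558 ≈ 91.662)
V(-207) + T = 12*(-207) + (-39/46 + √8558) = -2484 + (-39/46 + √8558) = -114303/46 + √8558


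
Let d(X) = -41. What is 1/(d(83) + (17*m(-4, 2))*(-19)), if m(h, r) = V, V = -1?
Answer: 1/282 ≈ 0.0035461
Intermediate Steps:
m(h, r) = -1
1/(d(83) + (17*m(-4, 2))*(-19)) = 1/(-41 + (17*(-1))*(-19)) = 1/(-41 - 17*(-19)) = 1/(-41 + 323) = 1/282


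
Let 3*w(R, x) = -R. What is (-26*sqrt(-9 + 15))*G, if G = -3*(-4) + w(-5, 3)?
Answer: -1066*sqrt(6)/3 ≈ -870.39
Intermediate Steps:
w(R, x) = -R/3 (w(R, x) = (-R)/3 = -R/3)
G = 41/3 (G = -3*(-4) - 1/3*(-5) = 12 + 5/3 = 41/3 ≈ 13.667)
(-26*sqrt(-9 + 15))*G = -26*sqrt(-9 + 15)*(41/3) = -26*sqrt(6)*(41/3) = -1066*sqrt(6)/3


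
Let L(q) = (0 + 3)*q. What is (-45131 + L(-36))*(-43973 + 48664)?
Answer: -212216149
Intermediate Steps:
L(q) = 3*q
(-45131 + L(-36))*(-43973 + 48664) = (-45131 + 3*(-36))*(-43973 + 48664) = (-45131 - 108)*4691 = -45239*4691 = -212216149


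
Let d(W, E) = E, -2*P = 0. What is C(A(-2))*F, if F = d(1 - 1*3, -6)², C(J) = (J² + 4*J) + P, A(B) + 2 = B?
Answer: 0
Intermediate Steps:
P = 0 (P = -½*0 = 0)
A(B) = -2 + B
C(J) = J² + 4*J (C(J) = (J² + 4*J) + 0 = J² + 4*J)
F = 36 (F = (-6)² = 36)
C(A(-2))*F = ((-2 - 2)*(4 + (-2 - 2)))*36 = -4*(4 - 4)*36 = -4*0*36 = 0*36 = 0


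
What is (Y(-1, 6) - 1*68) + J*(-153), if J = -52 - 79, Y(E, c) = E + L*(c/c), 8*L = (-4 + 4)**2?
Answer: 19974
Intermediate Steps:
L = 0 (L = (-4 + 4)**2/8 = (1/8)*0**2 = (1/8)*0 = 0)
Y(E, c) = E (Y(E, c) = E + 0*(c/c) = E + 0*1 = E + 0 = E)
J = -131
(Y(-1, 6) - 1*68) + J*(-153) = (-1 - 1*68) - 131*(-153) = (-1 - 68) + 20043 = -69 + 20043 = 19974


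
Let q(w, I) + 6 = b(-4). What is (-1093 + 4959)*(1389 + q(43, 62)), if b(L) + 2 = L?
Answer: 5323482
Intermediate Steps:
b(L) = -2 + L
q(w, I) = -12 (q(w, I) = -6 + (-2 - 4) = -6 - 6 = -12)
(-1093 + 4959)*(1389 + q(43, 62)) = (-1093 + 4959)*(1389 - 12) = 3866*1377 = 5323482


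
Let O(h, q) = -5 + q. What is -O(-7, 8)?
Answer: -3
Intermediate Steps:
-O(-7, 8) = -(-5 + 8) = -1*3 = -3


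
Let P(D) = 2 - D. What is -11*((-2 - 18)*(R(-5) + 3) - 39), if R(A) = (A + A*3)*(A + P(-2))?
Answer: 5489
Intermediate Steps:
R(A) = 4*A*(4 + A) (R(A) = (A + A*3)*(A + (2 - 1*(-2))) = (A + 3*A)*(A + (2 + 2)) = (4*A)*(A + 4) = (4*A)*(4 + A) = 4*A*(4 + A))
-11*((-2 - 18)*(R(-5) + 3) - 39) = -11*((-2 - 18)*(4*(-5)*(4 - 5) + 3) - 39) = -11*(-20*(4*(-5)*(-1) + 3) - 39) = -11*(-20*(20 + 3) - 39) = -11*(-20*23 - 39) = -11*(-460 - 39) = -11*(-499) = 5489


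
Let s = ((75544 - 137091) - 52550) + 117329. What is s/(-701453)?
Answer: -3232/701453 ≈ -0.0046076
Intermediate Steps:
s = 3232 (s = (-61547 - 52550) + 117329 = -114097 + 117329 = 3232)
s/(-701453) = 3232/(-701453) = 3232*(-1/701453) = -3232/701453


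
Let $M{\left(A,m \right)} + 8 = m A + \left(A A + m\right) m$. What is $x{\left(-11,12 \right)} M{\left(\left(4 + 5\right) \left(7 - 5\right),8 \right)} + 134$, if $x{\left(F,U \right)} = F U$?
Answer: $-368410$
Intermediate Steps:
$M{\left(A,m \right)} = -8 + A m + m \left(m + A^{2}\right)$ ($M{\left(A,m \right)} = -8 + \left(m A + \left(A A + m\right) m\right) = -8 + \left(A m + \left(A^{2} + m\right) m\right) = -8 + \left(A m + \left(m + A^{2}\right) m\right) = -8 + \left(A m + m \left(m + A^{2}\right)\right) = -8 + A m + m \left(m + A^{2}\right)$)
$x{\left(-11,12 \right)} M{\left(\left(4 + 5\right) \left(7 - 5\right),8 \right)} + 134 = \left(-11\right) 12 \left(-8 + 8^{2} + \left(4 + 5\right) \left(7 - 5\right) 8 + 8 \left(\left(4 + 5\right) \left(7 - 5\right)\right)^{2}\right) + 134 = - 132 \left(-8 + 64 + 9 \cdot 2 \cdot 8 + 8 \left(9 \cdot 2\right)^{2}\right) + 134 = - 132 \left(-8 + 64 + 18 \cdot 8 + 8 \cdot 18^{2}\right) + 134 = - 132 \left(-8 + 64 + 144 + 8 \cdot 324\right) + 134 = - 132 \left(-8 + 64 + 144 + 2592\right) + 134 = \left(-132\right) 2792 + 134 = -368544 + 134 = -368410$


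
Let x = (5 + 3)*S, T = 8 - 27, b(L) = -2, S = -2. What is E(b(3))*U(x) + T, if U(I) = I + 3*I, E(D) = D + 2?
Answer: -19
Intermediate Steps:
E(D) = 2 + D
T = -19
x = -16 (x = (5 + 3)*(-2) = 8*(-2) = -16)
U(I) = 4*I
E(b(3))*U(x) + T = (2 - 2)*(4*(-16)) - 19 = 0*(-64) - 19 = 0 - 19 = -19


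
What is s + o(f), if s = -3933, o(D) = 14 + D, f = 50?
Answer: -3869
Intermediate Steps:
s + o(f) = -3933 + (14 + 50) = -3933 + 64 = -3869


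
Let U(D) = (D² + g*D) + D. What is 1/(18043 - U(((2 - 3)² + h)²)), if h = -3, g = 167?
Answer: 1/17355 ≈ 5.7620e-5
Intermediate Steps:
U(D) = D² + 168*D (U(D) = (D² + 167*D) + D = D² + 168*D)
1/(18043 - U(((2 - 3)² + h)²)) = 1/(18043 - ((2 - 3)² - 3)²*(168 + ((2 - 3)² - 3)²)) = 1/(18043 - ((-1)² - 3)²*(168 + ((-1)² - 3)²)) = 1/(18043 - (1 - 3)²*(168 + (1 - 3)²)) = 1/(18043 - (-2)²*(168 + (-2)²)) = 1/(18043 - 4*(168 + 4)) = 1/(18043 - 4*172) = 1/(18043 - 1*688) = 1/(18043 - 688) = 1/17355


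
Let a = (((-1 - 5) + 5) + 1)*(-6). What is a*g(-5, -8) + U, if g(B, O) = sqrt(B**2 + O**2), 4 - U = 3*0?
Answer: 4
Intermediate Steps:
U = 4 (U = 4 - 3*0 = 4 - 1*0 = 4 + 0 = 4)
a = 0 (a = ((-6 + 5) + 1)*(-6) = (-1 + 1)*(-6) = 0*(-6) = 0)
a*g(-5, -8) + U = 0*sqrt((-5)**2 + (-8)**2) + 4 = 0*sqrt(25 + 64) + 4 = 0*sqrt(89) + 4 = 0 + 4 = 4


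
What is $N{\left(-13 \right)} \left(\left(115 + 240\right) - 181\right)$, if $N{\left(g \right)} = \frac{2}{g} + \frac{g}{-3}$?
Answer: $\frac{9454}{13} \approx 727.23$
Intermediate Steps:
$N{\left(g \right)} = \frac{2}{g} - \frac{g}{3}$ ($N{\left(g \right)} = \frac{2}{g} + g \left(- \frac{1}{3}\right) = \frac{2}{g} - \frac{g}{3}$)
$N{\left(-13 \right)} \left(\left(115 + 240\right) - 181\right) = \left(\frac{2}{-13} - - \frac{13}{3}\right) \left(\left(115 + 240\right) - 181\right) = \left(2 \left(- \frac{1}{13}\right) + \frac{13}{3}\right) \left(355 - 181\right) = \left(- \frac{2}{13} + \frac{13}{3}\right) 174 = \frac{163}{39} \cdot 174 = \frac{9454}{13}$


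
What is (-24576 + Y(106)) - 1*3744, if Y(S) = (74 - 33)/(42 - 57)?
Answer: -424841/15 ≈ -28323.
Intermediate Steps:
Y(S) = -41/15 (Y(S) = 41/(-15) = 41*(-1/15) = -41/15)
(-24576 + Y(106)) - 1*3744 = (-24576 - 41/15) - 1*3744 = -368681/15 - 3744 = -424841/15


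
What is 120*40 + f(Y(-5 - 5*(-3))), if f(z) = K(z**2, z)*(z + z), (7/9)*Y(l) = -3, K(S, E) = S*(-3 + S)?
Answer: 57762588/16807 ≈ 3436.8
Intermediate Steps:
Y(l) = -27/7 (Y(l) = (9/7)*(-3) = -27/7)
f(z) = 2*z**3*(-3 + z**2) (f(z) = (z**2*(-3 + z**2))*(z + z) = (z**2*(-3 + z**2))*(2*z) = 2*z**3*(-3 + z**2))
120*40 + f(Y(-5 - 5*(-3))) = 120*40 + 2*(-27/7)**3*(-3 + (-27/7)**2) = 4800 + 2*(-19683/343)*(-3 + 729/49) = 4800 + 2*(-19683/343)*(582/49) = 4800 - 22911012/16807 = 57762588/16807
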